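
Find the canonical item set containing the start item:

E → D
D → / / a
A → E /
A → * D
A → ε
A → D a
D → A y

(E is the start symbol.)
{ [A → . * D], [A → . D a], [A → . E /], [A → .], [D → . / / a], [D → . A y], [E → . D], [E' → . E] }

First, augment the grammar with E' → E
I₀ = CLOSURE({ [E' → . E] }):
  [E' → . E] has the dot before E: add [E → . D]
  [E → . D] has the dot before D: add [D → . / / a], [D → . A y]
  [D → . A y] has the dot before A: add [A → . E /], [A → . * D], [A → .], [A → . D a]
No further items can be added.

I₀ = { [A → . * D], [A → . D a], [A → . E /], [A → .], [D → . / / a], [D → . A y], [E → . D], [E' → . E] }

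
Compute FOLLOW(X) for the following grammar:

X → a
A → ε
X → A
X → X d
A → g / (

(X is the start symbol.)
{ $, 'd' }

To compute FOLLOW(X), find every occurrence of X on a right-hand side N → α X β: add FIRST(β) \ {ε}, and if β is empty or nullable also add FOLLOW(N). Iterate to a fixed point.

X is the start symbol, so $ ∈ FOLLOW(X).
In X → X d: X is followed by d, add FIRST(d) \ {ε} = { 'd' }

Taking the union: FOLLOW(X) = { $, 'd' }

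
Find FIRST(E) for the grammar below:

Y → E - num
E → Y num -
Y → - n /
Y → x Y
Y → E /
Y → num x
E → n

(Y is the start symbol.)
{ '-', 'n', 'num', 'x' }

To compute FIRST(E), examine every production with E on the left-hand side, reading each right-hand side left to right until a non-nullable symbol is reached.

FIRST sets of the other non-terminals involved (by the same procedure, iterated to a fixed point):
  FIRST(Y) = { '-', 'n', 'num', 'x' }

From E → Y num -:
  - Y is a non-terminal: add FIRST(Y) \ {ε} = { '-', 'n', 'num', 'x' }
    Y is not nullable, so stop
From E → n:
  - n is a terminal: add 'n' and stop

Collecting: FIRST(E) = { '-', 'n', 'num', 'x' }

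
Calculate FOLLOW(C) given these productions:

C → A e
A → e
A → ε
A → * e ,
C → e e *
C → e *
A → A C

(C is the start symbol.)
{ $, '*', 'e' }

To compute FOLLOW(C), find every occurrence of C on a right-hand side N → α C β: add FIRST(β) \ {ε}, and if β is empty or nullable also add FOLLOW(N). Iterate to a fixed point.

C is the start symbol, so $ ∈ FOLLOW(C).
In A → A C: C is at the end, add FOLLOW(A)

The FOLLOW sets referred to above (computed the same way, to a fixed point):
  FOLLOW(A) = { '*', 'e' }

Taking the union: FOLLOW(C) = { $, '*', 'e' }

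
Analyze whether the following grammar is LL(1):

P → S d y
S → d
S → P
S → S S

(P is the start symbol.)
A grammar is LL(1) if for each non-terminal N with multiple productions, the predict sets of those productions are pairwise disjoint, where PREDICT(N → α) = (FIRST(α) \ {ε}) ∪ (FOLLOW(N) if α ⇒* ε).

Relevant sets:
  FIRST(P) = { 'd' }
  FIRST(S) = { 'd' }

For S:
  PREDICT(S → d) = { 'd' }
  PREDICT(S → P) = { 'd' }
  PREDICT(S → S S) = { 'd' }
P has a single production, so nothing to check there.

Conflict found: Predict set conflict for S: { 'd' }
The grammar is NOT LL(1).

Answer: No. Predict set conflict for S: { 'd' }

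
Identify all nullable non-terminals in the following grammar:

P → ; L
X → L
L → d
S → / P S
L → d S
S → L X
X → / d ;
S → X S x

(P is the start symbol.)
None

A non-terminal is nullable if it can derive ε (the empty string): either it has an ε-production, or it has a production whose right-hand side consists entirely of nullable non-terminals.

There are no ε-productions, so no non-terminal can derive ε.
No non-terminals are nullable.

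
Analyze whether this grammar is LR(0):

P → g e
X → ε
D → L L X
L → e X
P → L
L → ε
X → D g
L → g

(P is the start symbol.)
A grammar is LR(0) if no state in the canonical LR(0) collection has:
  - both a shift item (dot before a terminal) and a complete item (shift-reduce conflict), or
  - two or more complete items (reduce-reduce conflict; the accept item [P' → P .] counts as a complete item here).

Augment with P' → P and build the canonical LR(0) collection (I0 = CLOSURE({[P' → . P]}), then GOTO on every symbol after a dot until no new states appear). It has 13 states:
  I0: { [L → . e X], [L → . g], [L → .], [P → . L], [P → . g e], [P' → . P] }  — shift, reduce
  I1: { [P → L .] }  — reduce
  I2: { [P' → P .] }  — accept
  I3: { [D → . L L X], [L → . e X], [L → . g], [L → .], [L → e . X], [X → . D g], [X → .] }  — shift, 2 reduces
  I4: { [L → g .], [P → g . e] }  — shift, reduce
  I5: { [P → g e .] }  — reduce
  I6: { [X → D . g] }  — shift
  I7: { [D → L . L X], [L → . e X], [L → . g], [L → .] }  — shift, reduce
  I8: { [L → e X .] }  — reduce
  I9: { [L → g .] }  — reduce
  I10: { [D → . L L X], [D → L L . X], [L → . e X], [L → . g], [L → .], [X → . D g], [X → .] }  — shift, 2 reduces
  I11: { [D → L L X .] }  — reduce
  I12: { [X → D g .] }  — reduce

Conflict in state I0:
  Shift-reduce conflict between [L → .] and [L → . e X]
So the grammar is NOT LR(0).

Answer: No. Shift-reduce conflict between [L → .] and [L → . e X]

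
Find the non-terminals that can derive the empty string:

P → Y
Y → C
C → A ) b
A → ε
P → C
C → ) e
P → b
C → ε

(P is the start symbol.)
{ 'A', 'C', 'P', 'Y' }

A non-terminal is nullable if it can derive ε (the empty string): either it has an ε-production, or it has a production whose right-hand side consists entirely of nullable non-terminals.

ε-productions: A → ε, C → ε
So A, C are immediately nullable.
Y → C: every symbol on the right is nullable, so Y is nullable too.
P → C: every symbol on the right is nullable, so P is nullable too.
Every non-terminal is now nullable.
Nullable = { 'A', 'C', 'P', 'Y' }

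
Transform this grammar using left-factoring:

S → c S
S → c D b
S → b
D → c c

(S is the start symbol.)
S → c S'
S' → S
S' → D b
S → b
D → c c

Left-factoring transforms A → αβ₁ | αβ₂ into A → αA' and A' → β₁ | β₂
(α is the longest common prefix among the alternatives). Repeat until
no nonterminal has two alternatives with a common prefix.

Round 1: S has alternatives sharing prefix 'c'. Introduce S': S → c S'
  Add: S' → S
  Add: S' → D b

No remaining common prefixes — done.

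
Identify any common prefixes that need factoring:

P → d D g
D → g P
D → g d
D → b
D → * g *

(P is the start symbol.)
Yes, D has productions with common prefix 'g'

Left-factoring is needed when two productions for the same non-terminal
share a common prefix on the right-hand side.

Productions for D:
  D → g P
  D → g d
  D → b
  D → * g *

Found common prefix 'g' in productions for D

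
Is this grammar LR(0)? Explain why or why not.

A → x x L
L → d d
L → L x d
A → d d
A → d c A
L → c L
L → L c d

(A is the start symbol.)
No. Shift-reduce conflict between [A → x x L .] and [L → L . c d]

A grammar is LR(0) if no state in the canonical LR(0) collection has:
  - both a shift item (dot before a terminal) and a complete item (shift-reduce conflict), or
  - two or more complete items (reduce-reduce conflict; the accept item [A' → A .] counts as a complete item here).

Augment with A' → A and build the canonical LR(0) collection (I0 = CLOSURE({[A' → . A]}), then GOTO on every symbol after a dot until no new states appear). It has 17 states:
  I0: { [A → . d c A], [A → . d d], [A → . x x L], [A' → . A] }  — shift
  I1: { [A' → A .] }  — accept
  I2: { [A → d . c A], [A → d . d] }  — shift
  I3: { [A → x . x L] }  — shift
  I4: { [A → x x . L], [L → . L c d], [L → . L x d], [L → . c L], [L → . d d] }  — shift
  I5: { [A → x x L .], [L → L . c d], [L → L . x d] }  — shift, reduce
  I6: { [L → . L c d], [L → . L x d], [L → . c L], [L → . d d], [L → c . L] }  — shift
  I7: { [L → d . d] }  — shift
  I8: { [L → d d .] }  — reduce
  I9: { [L → L . c d], [L → L . x d], [L → c L .] }  — shift, reduce
  I10: { [L → L c . d] }  — shift
  I11: { [L → L x . d] }  — shift
  I12: { [L → L x d .] }  — reduce
  I13: { [L → L c d .] }  — reduce
  I14: { [A → . d c A], [A → . d d], [A → . x x L], [A → d c . A] }  — shift
  I15: { [A → d d .] }  — reduce
  I16: { [A → d c A .] }  — reduce

Conflict in state I5:
  Shift-reduce conflict between [A → x x L .] and [L → L . c d]
So the grammar is NOT LR(0).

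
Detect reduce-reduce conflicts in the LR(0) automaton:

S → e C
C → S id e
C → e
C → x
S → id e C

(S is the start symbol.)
A reduce-reduce conflict occurs when an LR(0) state has two complete items [A → α .] and [B → β .] — both call for a reduction, and with no lookahead the parser cannot choose between them.

Augment with S' → S and build the canonical LR(0) collection (I0 = CLOSURE({[S' → . S]}), then GOTO on every symbol after a dot until no new states appear). It has 12 states:
  I0: { [S → . e C], [S → . id e C], [S' → . S] }  — shift
  I1: { [S' → S .] }  — accept
  I2: { [C → . S id e], [C → . e], [C → . x], [S → . e C], [S → . id e C], [S → e . C] }  — shift
  I3: { [S → id . e C] }  — shift
  I4: { [C → . S id e], [C → . e], [C → . x], [S → . e C], [S → . id e C], [S → id e . C] }  — shift
  I5: { [S → id e C .] }  — reduce
  I6: { [C → S . id e] }  — shift
  I7: { [C → . S id e], [C → . e], [C → . x], [C → e .], [S → . e C], [S → . id e C], [S → e . C] }  — shift, reduce
  I8: { [C → x .] }  — reduce
  I9: { [S → e C .] }  — reduce
  I10: { [C → S id . e] }  — shift
  I11: { [C → S id e .] }  — reduce

No state contains more than one complete item.

Answer: No reduce-reduce conflicts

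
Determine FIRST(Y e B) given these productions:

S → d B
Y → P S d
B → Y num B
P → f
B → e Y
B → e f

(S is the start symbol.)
{ 'f' }

FIRST sets of the non-terminals involved (from the grammar, by fixed-point iteration):
  FIRST(Y) = { 'f' }

To compute FIRST(Y e B), process the symbols left to right:
Symbol Y is a non-terminal. Add FIRST(Y) \ {ε} = { 'f' }
Y is not nullable (ε ∉ FIRST(Y)), so stop here.
FIRST(Y e B) = { 'f' }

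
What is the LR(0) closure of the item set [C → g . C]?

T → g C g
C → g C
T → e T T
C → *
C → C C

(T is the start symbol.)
To compute CLOSURE, for each item [A → α.Bβ] where B is a non-terminal, add [B → .γ] for all productions B → γ; repeat for the newly added items until nothing changes.

Start with: [C → g . C]
  [C → g . C] has the dot before C: add [C → . g C], [C → . *], [C → . C C]
No further items can be added.

CLOSURE = { [C → . *], [C → . C C], [C → . g C], [C → g . C] }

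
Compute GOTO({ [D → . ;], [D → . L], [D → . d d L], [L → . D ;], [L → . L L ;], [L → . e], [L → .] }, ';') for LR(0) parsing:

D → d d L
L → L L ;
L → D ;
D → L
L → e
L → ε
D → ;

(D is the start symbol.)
{ [D → ; .] }

GOTO(I, ';') = CLOSURE({ [A → αX.β] : [A → α.Xβ] ∈ I, X = ';' })

Items with dot before ';', with the dot advanced:
  [D → . ;] → [D → ; .]
Closure adds nothing (no advanced item has the dot before a non-terminal).

GOTO = { [D → ; .] }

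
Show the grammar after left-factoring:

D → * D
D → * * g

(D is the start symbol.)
D → * D'
D' → D
D' → * g

Left-factoring transforms A → αβ₁ | αβ₂ into A → αA' and A' → β₁ | β₂
(α is the longest common prefix among the alternatives). Repeat until
no nonterminal has two alternatives with a common prefix.

Round 1: D has alternatives sharing prefix '*'. Introduce D': D → * D'
  Add: D' → D
  Add: D' → * g

No remaining common prefixes — done.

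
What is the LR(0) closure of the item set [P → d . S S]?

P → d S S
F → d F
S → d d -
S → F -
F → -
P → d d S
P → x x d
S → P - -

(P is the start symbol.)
To compute CLOSURE, for each item [A → α.Bβ] where B is a non-terminal, add [B → .γ] for all productions B → γ; repeat for the newly added items until nothing changes.

Start with: [P → d . S S]
  [P → d . S S] has the dot before S: add [S → . d d -], [S → . F -], [S → . P - -]
  [S → . F -] has the dot before F: add [F → . d F], [F → . -]
  [S → . P - -] has the dot before P: add [P → . d S S], [P → . d d S], [P → . x x d]
No further items can be added.

CLOSURE = { [F → . -], [F → . d F], [P → . d S S], [P → . d d S], [P → . x x d], [P → d . S S], [S → . F -], [S → . P - -], [S → . d d -] }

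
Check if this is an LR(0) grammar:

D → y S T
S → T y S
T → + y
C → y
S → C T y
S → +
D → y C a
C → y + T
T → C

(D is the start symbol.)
Augment with D' → D and build the canonical LR(0) collection (I0 = CLOSURE({[D' → . D]}), then GOTO on every symbol after a dot until no new states appear). It has 20 states:
  I0: { [D → . y C a], [D → . y S T], [D' → . D] }  — shift
  I1: { [D' → D .] }  — accept
  I2: { [C → . y + T], [C → . y], [D → y . C a], [D → y . S T], [S → . +], [S → . C T y], [S → . T y S], [T → . + y], [T → . C] }  — shift
  I3: { [S → + .], [T → + . y] }  — shift, reduce
  I4: { [C → . y + T], [C → . y], [D → y C . a], [S → C . T y], [T → . + y], [T → . C], [T → C .] }  — shift, reduce
  I5: { [C → . y + T], [C → . y], [D → y S . T], [T → . + y], [T → . C] }  — shift
  I6: { [S → T . y S] }  — shift
  I7: { [C → y . + T], [C → y .] }  — shift, reduce
  I8: { [C → . y + T], [C → . y], [C → y + . T], [T → . + y], [T → . C] }  — shift
  I9: { [T → + . y] }  — shift
  I10: { [T → C .] }  — reduce
  I11: { [C → y + T .] }  — reduce
  I12: { [T → + y .] }  — reduce
  I13: { [C → . y + T], [C → . y], [S → . +], [S → . C T y], [S → . T y S], [S → T y . S], [T → . + y], [T → . C] }  — shift
  I14: { [C → . y + T], [C → . y], [S → C . T y], [T → . + y], [T → . C], [T → C .] }  — shift, reduce
  I15: { [S → T y S .] }  — reduce
  I16: { [S → C T . y] }  — shift
  I17: { [S → C T y .] }  — reduce
  I18: { [D → y S T .] }  — reduce
  I19: { [D → y C a .] }  — reduce

Conflict in state I3:
  Shift-reduce conflict between [S → + .] and [T → + . y]
So the grammar is NOT LR(0).

Answer: No. Shift-reduce conflict between [S → + .] and [T → + . y]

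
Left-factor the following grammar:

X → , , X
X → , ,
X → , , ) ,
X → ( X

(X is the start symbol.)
Left-factoring transforms A → αβ₁ | αβ₂ into A → αA' and A' → β₁ | β₂
(α is the longest common prefix among the alternatives). Repeat until
no nonterminal has two alternatives with a common prefix.

Round 1: X has alternatives sharing prefix ', ,'. Introduce X': X → , , X'
  Add: X' → X
  Add: X' → ε
  Add: X' → ) ,

No remaining common prefixes — done.

Resulting grammar:
X → , , X'
X' → X
X' → ε
X' → ) ,
X → ( X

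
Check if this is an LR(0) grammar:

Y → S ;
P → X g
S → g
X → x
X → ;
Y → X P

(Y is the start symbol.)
Augment with Y' → Y and build the canonical LR(0) collection (I0 = CLOSURE({[Y' → . Y]}), then GOTO on every symbol after a dot until no new states appear). It has 11 states:
  I0: { [S → . g], [X → . ;], [X → . x], [Y → . S ;], [Y → . X P], [Y' → . Y] }  — shift
  I1: { [X → ; .] }  — reduce
  I2: { [Y → S . ;] }  — shift
  I3: { [P → . X g], [X → . ;], [X → . x], [Y → X . P] }  — shift
  I4: { [Y' → Y .] }  — accept
  I5: { [S → g .] }  — reduce
  I6: { [X → x .] }  — reduce
  I7: { [Y → X P .] }  — reduce
  I8: { [P → X . g] }  — shift
  I9: { [P → X g .] }  — reduce
  I10: { [Y → S ; .] }  — reduce

Every state is either a pure shift/goto state or contains exactly one complete item and nothing to shift — no conflicts. The grammar is LR(0).

Answer: Yes, the grammar is LR(0)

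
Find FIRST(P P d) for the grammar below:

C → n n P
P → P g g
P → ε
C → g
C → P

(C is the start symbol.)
{ 'd', 'g' }

FIRST sets of the non-terminals involved (from the grammar, by fixed-point iteration):
  FIRST(P) = { 'g', ε }

To compute FIRST(P P d), process the symbols left to right:
Symbol P is a non-terminal. Add FIRST(P) \ {ε} = { 'g' }
P is nullable (ε ∈ FIRST(P)), continue to the next symbol.
Symbol P is a non-terminal. Add FIRST(P) \ {ε} = { 'g' }
P is nullable (ε ∈ FIRST(P)), continue to the next symbol.
Symbol d is a terminal. Add 'd' and stop.
FIRST(P P d) = { 'd', 'g' }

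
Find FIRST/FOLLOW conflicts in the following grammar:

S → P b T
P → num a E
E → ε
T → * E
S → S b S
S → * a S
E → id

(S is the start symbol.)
No FIRST/FOLLOW conflicts.

A FIRST/FOLLOW conflict occurs when a non-terminal N has a nullable alternative N → β (β ⇒* ε) and another alternative N → α with FIRST(α) ∩ FOLLOW(N) ≠ ∅: on such a lookahead the parser cannot decide between expanding α and letting N vanish via β.

Nullable non-terminals: E.

E: nullable alternative(s) E → ε; FOLLOW(E) = { $, 'b' }
  E → ε: FIRST \ {ε} = { } — this is the only nullable alternative, skip
  E → id: FIRST \ {ε} = { 'id' } — disjoint from FOLLOW(E)

P, S, T have no nullable alternative, so no FIRST/FOLLOW check is needed there.

No FIRST/FOLLOW conflicts found.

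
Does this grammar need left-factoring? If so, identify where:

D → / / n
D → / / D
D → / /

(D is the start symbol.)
Left-factoring is needed when two productions for the same non-terminal
share a common prefix on the right-hand side.

Productions for D:
  D → / / n
  D → / / D
  D → / /

Found common prefix '/ /' in productions for D

Answer: Yes, D has productions with common prefix '/ /'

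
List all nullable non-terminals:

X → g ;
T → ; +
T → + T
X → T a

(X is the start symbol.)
There are no ε-productions, so no non-terminal can derive ε.
No non-terminals are nullable.

Answer: None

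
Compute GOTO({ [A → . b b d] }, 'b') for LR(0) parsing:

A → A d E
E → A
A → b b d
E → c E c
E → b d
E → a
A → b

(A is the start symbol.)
GOTO(I, 'b') = CLOSURE({ [A → αX.β] : [A → α.Xβ] ∈ I, X = 'b' })

Items with dot before 'b', with the dot advanced:
  [A → . b b d] → [A → b . b d]
Closure adds nothing (no advanced item has the dot before a non-terminal).

GOTO = { [A → b . b d] }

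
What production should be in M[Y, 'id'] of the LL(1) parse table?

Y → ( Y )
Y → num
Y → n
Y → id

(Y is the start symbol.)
To find M[Y, 'id'], we find productions for Y where 'id' is in the predict set (PREDICT(N → α) = (FIRST(α) \ {ε}) ∪ (FOLLOW(N) if α ⇒* ε)).

Y → ( Y ): PREDICT = { '(' }
Y → num: PREDICT = { 'num' }
Y → n: PREDICT = { 'n' }
Y → id: PREDICT = { 'id' }
  'id' is in predict set, so this production goes in M[Y, 'id']

M[Y, 'id'] = Y → id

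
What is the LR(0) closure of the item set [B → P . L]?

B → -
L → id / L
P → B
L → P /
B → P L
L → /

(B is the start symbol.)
{ [B → . -], [B → . P L], [B → P . L], [L → . /], [L → . P /], [L → . id / L], [P → . B] }

To compute CLOSURE, for each item [A → α.Bβ] where B is a non-terminal, add [B → .γ] for all productions B → γ; repeat for the newly added items until nothing changes.

Start with: [B → P . L]
  [B → P . L] has the dot before L: add [L → . id / L], [L → . P /], [L → . /]
  [L → . P /] has the dot before P: add [P → . B]
  [P → . B] has the dot before B: add [B → . -], [B → . P L]
No further items can be added.

CLOSURE = { [B → . -], [B → . P L], [B → P . L], [L → . /], [L → . P /], [L → . id / L], [P → . B] }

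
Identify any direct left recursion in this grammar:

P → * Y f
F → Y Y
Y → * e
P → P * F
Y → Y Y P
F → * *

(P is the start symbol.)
Yes, P, Y are left-recursive

Direct left recursion occurs when N → N α for some non-terminal N (the right-hand side begins with the left-hand side itself).

P → * Y f: starts with '*'
F → Y Y: starts with Y
Y → * e: starts with '*'
P → P * F: LEFT RECURSIVE (starts with P)
Y → Y Y P: LEFT RECURSIVE (starts with Y)
F → * *: starts with '*'

The grammar has direct left recursion on: P, Y.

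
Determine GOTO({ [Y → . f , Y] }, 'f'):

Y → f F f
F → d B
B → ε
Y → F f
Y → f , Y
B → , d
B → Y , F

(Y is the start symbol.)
GOTO(I, 'f') = CLOSURE({ [A → αX.β] : [A → α.Xβ] ∈ I, X = 'f' })

Items with dot before 'f', with the dot advanced:
  [Y → . f , Y] → [Y → f . , Y]
Closure adds nothing (no advanced item has the dot before a non-terminal).

GOTO = { [Y → f . , Y] }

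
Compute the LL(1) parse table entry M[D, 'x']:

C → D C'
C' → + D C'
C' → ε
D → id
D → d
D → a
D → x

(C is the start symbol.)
To find M[D, 'x'], we find productions for D where 'x' is in the predict set (PREDICT(N → α) = (FIRST(α) \ {ε}) ∪ (FOLLOW(N) if α ⇒* ε)).

D → id: PREDICT = { 'id' }
D → d: PREDICT = { 'd' }
D → a: PREDICT = { 'a' }
D → x: PREDICT = { 'x' }
  'x' is in predict set, so this production goes in M[D, 'x']

M[D, 'x'] = D → x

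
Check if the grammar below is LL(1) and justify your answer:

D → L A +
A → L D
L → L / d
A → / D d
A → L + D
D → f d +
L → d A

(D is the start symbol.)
A grammar is LL(1) if for each non-terminal N with multiple productions, the predict sets of those productions are pairwise disjoint, where PREDICT(N → α) = (FIRST(α) \ {ε}) ∪ (FOLLOW(N) if α ⇒* ε).

Relevant sets:
  FIRST(L) = { 'd' }

For D:
  PREDICT(D → L A '+') = { 'd' }
  PREDICT(D → f d '+') = { 'f' }
For A:
  PREDICT(A → L D) = { 'd' }
  PREDICT(A → '/' D d) = { '/' }
  PREDICT(A → L '+' D) = { 'd' }
For L:
  PREDICT(L → L '/' d) = { 'd' }
  PREDICT(L → d A) = { 'd' }

Conflict found: Predict set conflict for A: { 'd' }
The grammar is NOT LL(1).

Answer: No. Predict set conflict for A: { 'd' }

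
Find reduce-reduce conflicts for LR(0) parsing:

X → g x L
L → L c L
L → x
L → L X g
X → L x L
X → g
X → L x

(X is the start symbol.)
A reduce-reduce conflict occurs when an LR(0) state has two complete items [A → α .] and [B → β .] — both call for a reduction, and with no lookahead the parser cannot choose between them.

Augment with X' → X and build the canonical LR(0) collection (I0 = CLOSURE({[X' → . X]}), then GOTO on every symbol after a dot until no new states appear). It has 13 states:
  I0: { [L → . L X g], [L → . L c L], [L → . x], [X → . L x L], [X → . L x], [X → . g x L], [X → . g], [X' → . X] }  — shift
  I1: { [L → . L X g], [L → . L c L], [L → . x], [L → L . X g], [L → L . c L], [X → . L x L], [X → . L x], [X → . g x L], [X → . g], [X → L . x L], [X → L . x] }  — shift
  I2: { [X' → X .] }  — accept
  I3: { [X → g . x L], [X → g .] }  — shift, reduce
  I4: { [L → x .] }  — reduce
  I5: { [L → . L X g], [L → . L c L], [L → . x], [X → g x . L] }  — shift
  I6: { [L → . L X g], [L → . L c L], [L → . x], [L → L . X g], [L → L . c L], [X → . L x L], [X → . L x], [X → . g x L], [X → . g], [X → g x L .] }  — shift, reduce
  I7: { [L → L X . g] }  — shift
  I8: { [L → . L X g], [L → . L c L], [L → . x], [L → L c . L] }  — shift
  I9: { [L → . L X g], [L → . L c L], [L → . x], [L → L . X g], [L → L . c L], [L → L c L .], [X → . L x L], [X → . L x], [X → . g x L], [X → . g] }  — shift, reduce
  I10: { [L → L X g .] }  — reduce
  I11: { [L → . L X g], [L → . L c L], [L → . x], [L → x .], [X → L x . L], [X → L x .] }  — shift, 2 reduces
  I12: { [L → . L X g], [L → . L c L], [L → . x], [L → L . X g], [L → L . c L], [X → . L x L], [X → . L x], [X → . g x L], [X → . g], [X → L x L .] }  — shift, reduce

I11 contains complete items [L → x .], [X → L x .] — reduce-reduce conflict.

Answer: Yes — I11: [L → x .] vs [X → L x .]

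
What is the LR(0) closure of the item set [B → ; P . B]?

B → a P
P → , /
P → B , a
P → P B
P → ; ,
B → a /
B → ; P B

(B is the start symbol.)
{ [B → . ; P B], [B → . a /], [B → . a P], [B → ; P . B] }

Start with: [B → ; P . B]
  [B → ; P . B] has the dot before B: add [B → . a P], [B → . a /], [B → . ; P B]
No further items can be added.

CLOSURE = { [B → . ; P B], [B → . a /], [B → . a P], [B → ; P . B] }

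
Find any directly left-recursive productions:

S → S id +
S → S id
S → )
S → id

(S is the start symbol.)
Direct left recursion occurs when N → N α for some non-terminal N (the right-hand side begins with the left-hand side itself).

S → S id +: LEFT RECURSIVE (starts with S)
S → S id: LEFT RECURSIVE (starts with S)
S → ): starts with ')'
S → id: starts with id

The grammar has direct left recursion on: S.

Answer: Yes, S is left-recursive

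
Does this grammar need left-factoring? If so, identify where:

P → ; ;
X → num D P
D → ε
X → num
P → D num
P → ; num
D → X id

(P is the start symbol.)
Left-factoring is needed when two productions for the same non-terminal
share a common prefix on the right-hand side.

Productions for P:
  P → ; ;
  P → D num
  P → ; num
Productions for X:
  X → num D P
  X → num
Productions for D:
  D → ε
  D → X id

Found common prefix ';' in productions for P
Found common prefix 'num' in productions for X

Answer: Yes, P has productions with common prefix ';'; X has productions with common prefix 'num'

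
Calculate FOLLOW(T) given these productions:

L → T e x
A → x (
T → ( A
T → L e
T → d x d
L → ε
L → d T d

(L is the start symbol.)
{ 'd', 'e' }

To compute FOLLOW(T), find every occurrence of T on a right-hand side N → α T β: add FIRST(β) \ {ε}, and if β is empty or nullable also add FOLLOW(N). Iterate to a fixed point.

In L → T e x: T is followed by e x, add FIRST(e x) \ {ε} = { 'e' }
In L → d T d: T is followed by d, add FIRST(d) \ {ε} = { 'd' }

Taking the union: FOLLOW(T) = { 'd', 'e' }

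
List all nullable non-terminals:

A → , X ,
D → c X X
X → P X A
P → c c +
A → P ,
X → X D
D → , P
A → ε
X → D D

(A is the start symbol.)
A non-terminal is nullable if it can derive ε (the empty string): either it has an ε-production, or it has a production whose right-hand side consists entirely of nullable non-terminals.

ε-productions: A → ε
So A is immediately nullable.
No further non-terminal can be added: every production for the remaining non-terminals contains a terminal or a non-nullable non-terminal.
Nullable = { 'A' }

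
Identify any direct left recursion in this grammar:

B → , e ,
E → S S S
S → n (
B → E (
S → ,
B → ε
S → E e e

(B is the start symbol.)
Direct left recursion occurs when N → N α for some non-terminal N (the right-hand side begins with the left-hand side itself).

B → , e ,: starts with ','
E → S S S: starts with S
S → n (: starts with n
B → E (: starts with E
S → ,: starts with ','
B → ε: starts with ε
S → E e e: starts with E

No direct left recursion found.

Answer: No direct left recursion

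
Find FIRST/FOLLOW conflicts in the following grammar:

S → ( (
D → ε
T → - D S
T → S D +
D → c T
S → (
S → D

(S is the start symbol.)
Yes. S → '(' '(' with FOLLOW(S) on { '(' }; S → '(' with FOLLOW(S) on { '(' }; D → c T with FOLLOW(D) on { 'c' }

A FIRST/FOLLOW conflict occurs when a non-terminal N has a nullable alternative N → β (β ⇒* ε) and another alternative N → α with FIRST(α) ∩ FOLLOW(N) ≠ ∅: on such a lookahead the parser cannot decide between expanding α and letting N vanish via β.

Nullable non-terminals: D, S.
FIRST sets used below: FIRST(D) = { 'c', ε }

D: nullable alternative(s) D → ε; FOLLOW(D) = { $, '(', '+', 'c' }
  D → ε: FIRST \ {ε} = { } — this is the only nullable alternative, skip
  D → c T: FIRST \ {ε} = { 'c' } — overlaps FOLLOW(D) on { 'c' }: CONFLICT

S: nullable alternative(s) S → D; FOLLOW(S) = { $, '(', '+', 'c' }
  S → ( (: FIRST \ {ε} = { '(' } — overlaps FOLLOW(S) on { '(' }: CONFLICT
  S → (: FIRST \ {ε} = { '(' } — overlaps FOLLOW(S) on { '(' }: CONFLICT
  S → D: FIRST \ {ε} = { 'c' } — this is the only nullable alternative, skip

T has no nullable alternative, so no FIRST/FOLLOW check is needed there.

So the grammar has 3 FIRST/FOLLOW conflicts (marked CONFLICT above).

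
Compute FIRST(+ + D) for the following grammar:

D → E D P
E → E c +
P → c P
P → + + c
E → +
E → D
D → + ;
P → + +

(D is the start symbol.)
{ '+' }

To compute FIRST(+ + D), process the symbols left to right:
Symbol + is a terminal. Add '+' and stop.
FIRST(+ + D) = { '+' }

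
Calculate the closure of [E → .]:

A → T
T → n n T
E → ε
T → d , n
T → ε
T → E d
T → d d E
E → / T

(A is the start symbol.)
To compute CLOSURE, for each item [A → α.Bβ] where B is a non-terminal, add [B → .γ] for all productions B → γ; repeat for the newly added items until nothing changes.

Start with: [E → .]
The dot is at the end, so nothing is added.

CLOSURE = { [E → .] }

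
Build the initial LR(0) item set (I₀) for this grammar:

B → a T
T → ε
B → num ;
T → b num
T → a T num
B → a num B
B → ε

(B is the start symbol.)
{ [B → . a T], [B → . a num B], [B → . num ;], [B → .], [B' → . B] }

First, augment the grammar with B' → B
I₀ = CLOSURE({ [B' → . B] }):
  [B' → . B] has the dot before B: add [B → . a T], [B → . num ;], [B → . a num B], [B → .]
No further items can be added.

I₀ = { [B → . a T], [B → . a num B], [B → . num ;], [B → .], [B' → . B] }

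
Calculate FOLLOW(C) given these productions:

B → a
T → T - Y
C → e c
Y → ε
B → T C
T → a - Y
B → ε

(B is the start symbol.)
{ $ }

To compute FOLLOW(C), find every occurrence of C on a right-hand side N → α C β: add FIRST(β) \ {ε}, and if β is empty or nullable also add FOLLOW(N). Iterate to a fixed point.

In B → T C: C is at the end, add FOLLOW(B)

The FOLLOW sets referred to above (computed the same way, to a fixed point):
  FOLLOW(B) = { $ }

Taking the union: FOLLOW(C) = { $ }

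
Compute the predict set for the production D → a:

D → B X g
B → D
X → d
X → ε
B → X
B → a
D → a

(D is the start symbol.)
PREDICT(D → a) = (FIRST(RHS) \ {ε}) ∪ (FOLLOW(D) if ε ∈ FIRST(RHS), i.e. RHS ⇒* ε)
FIRST(a) = { 'a' }
ε ∉ FIRST(a), so FOLLOW(D) is not added.
PREDICT(D → a) = { 'a' }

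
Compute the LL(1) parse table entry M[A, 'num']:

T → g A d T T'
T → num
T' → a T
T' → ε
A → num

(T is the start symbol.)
To find M[A, 'num'], we find productions for A where 'num' is in the predict set (PREDICT(N → α) = (FIRST(α) \ {ε}) ∪ (FOLLOW(N) if α ⇒* ε)).

A → num: PREDICT = { 'num' }
  'num' is in predict set, so this production goes in M[A, 'num']

M[A, 'num'] = A → num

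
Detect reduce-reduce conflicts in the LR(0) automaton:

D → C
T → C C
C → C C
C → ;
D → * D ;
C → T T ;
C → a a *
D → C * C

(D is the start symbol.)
Augment with D' → D and build the canonical LR(0) collection (I0 = CLOSURE({[D' → . D]}), then GOTO on every symbol after a dot until no new states appear). It has 17 states:
  I0: { [C → . ;], [C → . C C], [C → . T T ;], [C → . a a *], [D → . * D ;], [D → . C * C], [D → . C], [D' → . D], [T → . C C] }  — shift
  I1: { [C → . ;], [C → . C C], [C → . T T ;], [C → . a a *], [D → * . D ;], [D → . * D ;], [D → . C * C], [D → . C], [T → . C C] }  — shift
  I2: { [C → ; .] }  — reduce
  I3: { [C → . ;], [C → . C C], [C → . T T ;], [C → . a a *], [C → C . C], [D → C . * C], [D → C .], [T → . C C], [T → C . C] }  — shift, reduce
  I4: { [D' → D .] }  — accept
  I5: { [C → . ;], [C → . C C], [C → . T T ;], [C → . a a *], [C → T . T ;], [T → . C C] }  — shift
  I6: { [C → a . a *] }  — shift
  I7: { [C → a a . *] }  — shift
  I8: { [C → a a * .] }  — reduce
  I9: { [C → . ;], [C → . C C], [C → . T T ;], [C → . a a *], [C → C . C], [T → . C C], [T → C . C] }  — shift
  I10: { [C → . ;], [C → . C C], [C → . T T ;], [C → . a a *], [C → T . T ;], [C → T T . ;], [T → . C C] }  — shift
  I11: { [C → ; .], [C → T T ; .] }  — 2 reduces
  I12: { [C → . ;], [C → . C C], [C → . T T ;], [C → . a a *], [C → C . C], [C → C C .], [T → . C C], [T → C . C], [T → C C .] }  — shift, 2 reduces
  I13: { [C → . ;], [C → . C C], [C → . T T ;], [C → . a a *], [D → C * . C], [T → . C C] }  — shift
  I14: { [C → . ;], [C → . C C], [C → . T T ;], [C → . a a *], [C → C . C], [D → C * C .], [T → . C C], [T → C . C] }  — shift, reduce
  I15: { [D → * D . ;] }  — shift
  I16: { [D → * D ; .] }  — reduce

I11 contains complete items [C → ; .], [C → T T ; .] — reduce-reduce conflict.
I12 contains complete items [C → C C .], [T → C C .] — reduce-reduce conflict.

Answer: Yes — I11: [C → ; .] vs [C → T T ; .]; I12: [C → C C .] vs [T → C C .]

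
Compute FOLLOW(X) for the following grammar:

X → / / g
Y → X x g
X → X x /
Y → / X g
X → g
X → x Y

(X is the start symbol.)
{ $, 'g', 'x' }

X is the start symbol, so $ ∈ FOLLOW(X).
In Y → X x g: X is followed by x g, add FIRST(x g) \ {ε} = { 'x' }
In X → X x /: X is followed by x '/', add FIRST(x '/') \ {ε} = { 'x' }
In Y → / X g: X is followed by g, add FIRST(g) \ {ε} = { 'g' }

Taking the union: FOLLOW(X) = { $, 'g', 'x' }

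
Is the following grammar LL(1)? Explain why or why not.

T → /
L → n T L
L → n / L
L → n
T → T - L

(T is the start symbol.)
No. Predict set conflict for T: { '/' }

Relevant sets:
  FIRST(T) = { '/' }

For T:
  PREDICT(T → '/') = { '/' }
  PREDICT(T → T '-' L) = { '/' }
For L:
  PREDICT(L → n T L) = { 'n' }
  PREDICT(L → n '/' L) = { 'n' }
  PREDICT(L → n) = { 'n' }

Conflict found: Predict set conflict for T: { '/' }
The grammar is NOT LL(1).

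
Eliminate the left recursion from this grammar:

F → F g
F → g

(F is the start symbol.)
F → g F'
F' → g F'
F' → ε

F is directly left-recursive. The standard transformation for
  A → A α₁ | ... | A α_m | β₁ | ... | β_n
is
  A  → β₁ A' | ... | β_n A'
  A' → α₁ A' | ... | α_m A' | ε

F → g becomes F → g F'
F → F g becomes F' → g F'
Add F' → ε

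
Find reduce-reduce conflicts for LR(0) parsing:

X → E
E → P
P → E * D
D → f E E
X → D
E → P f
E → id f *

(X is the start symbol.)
No reduce-reduce conflicts

Augment with X' → X and build the canonical LR(0) collection (I0 = CLOSURE({[X' → . X]}), then GOTO on every symbol after a dot until no new states appear). It has 14 states:
  I0: { [D → . f E E], [E → . P f], [E → . P], [E → . id f *], [P → . E * D], [X → . D], [X → . E], [X' → . X] }  — shift
  I1: { [X → D .] }  — reduce
  I2: { [P → E . * D], [X → E .] }  — shift, reduce
  I3: { [E → P . f], [E → P .] }  — shift, reduce
  I4: { [X' → X .] }  — accept
  I5: { [D → f . E E], [E → . P f], [E → . P], [E → . id f *], [P → . E * D] }  — shift
  I6: { [E → id . f *] }  — shift
  I7: { [E → id f . *] }  — shift
  I8: { [E → id f * .] }  — reduce
  I9: { [D → f E . E], [E → . P f], [E → . P], [E → . id f *], [P → . E * D], [P → E . * D] }  — shift
  I10: { [D → . f E E], [P → E * . D] }  — shift
  I11: { [D → f E E .], [P → E . * D] }  — shift, reduce
  I12: { [P → E * D .] }  — reduce
  I13: { [E → P f .] }  — reduce

No state contains more than one complete item.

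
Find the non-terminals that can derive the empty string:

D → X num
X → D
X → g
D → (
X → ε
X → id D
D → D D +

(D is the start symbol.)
A non-terminal is nullable if it can derive ε (the empty string): either it has an ε-production, or it has a production whose right-hand side consists entirely of nullable non-terminals.

ε-productions: X → ε
So X is immediately nullable.
No further non-terminal can be added: every production for the remaining non-terminals contains a terminal or a non-nullable non-terminal.
Nullable = { 'X' }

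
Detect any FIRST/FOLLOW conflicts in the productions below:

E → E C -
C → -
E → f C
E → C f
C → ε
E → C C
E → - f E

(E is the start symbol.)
A FIRST/FOLLOW conflict occurs when a non-terminal N has a nullable alternative N → β (β ⇒* ε) and another alternative N → α with FIRST(α) ∩ FOLLOW(N) ≠ ∅: on such a lookahead the parser cannot decide between expanding α and letting N vanish via β.

Nullable non-terminals: C, E.
FIRST sets used below: FIRST(E) = { '-', 'f', ε }, FIRST(C) = { '-', ε }

C: nullable alternative(s) C → ε; FOLLOW(C) = { $, '-', 'f' }
  C → -: FIRST \ {ε} = { '-' } — overlaps FOLLOW(C) on { '-' }: CONFLICT
  C → ε: FIRST \ {ε} = { } — this is the only nullable alternative, skip

E: nullable alternative(s) E → C C; FOLLOW(E) = { $, '-' }
  E → E C -: FIRST \ {ε} = { '-', 'f' } — overlaps FOLLOW(E) on { '-' }: CONFLICT
  E → f C: FIRST \ {ε} = { 'f' } — disjoint from FOLLOW(E)
  E → C f: FIRST \ {ε} = { '-', 'f' } — overlaps FOLLOW(E) on { '-' }: CONFLICT
  E → C C: FIRST \ {ε} = { '-' } — this is the only nullable alternative, skip
  E → - f E: FIRST \ {ε} = { '-' } — overlaps FOLLOW(E) on { '-' }: CONFLICT

So the grammar has 4 FIRST/FOLLOW conflicts (marked CONFLICT above).

Answer: Yes. E → E C '-' with FOLLOW(E) on { '-' }; E → C f with FOLLOW(E) on { '-' }; E → '-' f E with FOLLOW(E) on { '-' }; C → '-' with FOLLOW(C) on { '-' }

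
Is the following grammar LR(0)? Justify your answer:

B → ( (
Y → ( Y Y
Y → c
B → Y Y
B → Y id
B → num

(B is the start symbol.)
A grammar is LR(0) if no state in the canonical LR(0) collection has:
  - both a shift item (dot before a terminal) and a complete item (shift-reduce conflict), or
  - two or more complete items (reduce-reduce conflict; the accept item [B' → B .] counts as a complete item here).

Augment with B' → B and build the canonical LR(0) collection (I0 = CLOSURE({[B' → . B]}), then GOTO on every symbol after a dot until no new states appear). It has 12 states:
  I0: { [B → . ( (], [B → . Y Y], [B → . Y id], [B → . num], [B' → . B], [Y → . ( Y Y], [Y → . c] }  — shift
  I1: { [B → ( . (], [Y → ( . Y Y], [Y → . ( Y Y], [Y → . c] }  — shift
  I2: { [B' → B .] }  — accept
  I3: { [B → Y . Y], [B → Y . id], [Y → . ( Y Y], [Y → . c] }  — shift
  I4: { [Y → c .] }  — reduce
  I5: { [B → num .] }  — reduce
  I6: { [Y → ( . Y Y], [Y → . ( Y Y], [Y → . c] }  — shift
  I7: { [B → Y Y .] }  — reduce
  I8: { [B → Y id .] }  — reduce
  I9: { [Y → ( Y . Y], [Y → . ( Y Y], [Y → . c] }  — shift
  I10: { [Y → ( Y Y .] }  — reduce
  I11: { [B → ( ( .], [Y → ( . Y Y], [Y → . ( Y Y], [Y → . c] }  — shift, reduce

Conflict in state I11:
  Shift-reduce conflict between [B → ( ( .] and [Y → . ( Y Y]
So the grammar is NOT LR(0).

Answer: No. Shift-reduce conflict between [B → ( ( .] and [Y → . ( Y Y]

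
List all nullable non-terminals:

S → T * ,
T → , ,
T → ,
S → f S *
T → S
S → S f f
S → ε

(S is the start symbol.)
{ 'S', 'T' }

A non-terminal is nullable if it can derive ε (the empty string): either it has an ε-production, or it has a production whose right-hand side consists entirely of nullable non-terminals.

ε-productions: S → ε
So S is immediately nullable.
T → S: every symbol on the right is nullable, so T is nullable too.
Every non-terminal is now nullable.
Nullable = { 'S', 'T' }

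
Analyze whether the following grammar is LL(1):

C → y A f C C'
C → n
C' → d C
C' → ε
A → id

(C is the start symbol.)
A grammar is LL(1) if for each non-terminal N with multiple productions, the predict sets of those productions are pairwise disjoint, where PREDICT(N → α) = (FIRST(α) \ {ε}) ∪ (FOLLOW(N) if α ⇒* ε).

Relevant sets:
  FOLLOW(C') = { $, 'd' }

For C:
  PREDICT(C → y A f C C') = { 'y' }
  PREDICT(C → n) = { 'n' }
For C':
  PREDICT(C' → d C) = { 'd' }
  PREDICT(C' → ε) = { $, 'd' }
A has a single production, so nothing to check there.

Conflict found: Predict set conflict for C': { 'd' }
The grammar is NOT LL(1).

Answer: No. Predict set conflict for C': { 'd' }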